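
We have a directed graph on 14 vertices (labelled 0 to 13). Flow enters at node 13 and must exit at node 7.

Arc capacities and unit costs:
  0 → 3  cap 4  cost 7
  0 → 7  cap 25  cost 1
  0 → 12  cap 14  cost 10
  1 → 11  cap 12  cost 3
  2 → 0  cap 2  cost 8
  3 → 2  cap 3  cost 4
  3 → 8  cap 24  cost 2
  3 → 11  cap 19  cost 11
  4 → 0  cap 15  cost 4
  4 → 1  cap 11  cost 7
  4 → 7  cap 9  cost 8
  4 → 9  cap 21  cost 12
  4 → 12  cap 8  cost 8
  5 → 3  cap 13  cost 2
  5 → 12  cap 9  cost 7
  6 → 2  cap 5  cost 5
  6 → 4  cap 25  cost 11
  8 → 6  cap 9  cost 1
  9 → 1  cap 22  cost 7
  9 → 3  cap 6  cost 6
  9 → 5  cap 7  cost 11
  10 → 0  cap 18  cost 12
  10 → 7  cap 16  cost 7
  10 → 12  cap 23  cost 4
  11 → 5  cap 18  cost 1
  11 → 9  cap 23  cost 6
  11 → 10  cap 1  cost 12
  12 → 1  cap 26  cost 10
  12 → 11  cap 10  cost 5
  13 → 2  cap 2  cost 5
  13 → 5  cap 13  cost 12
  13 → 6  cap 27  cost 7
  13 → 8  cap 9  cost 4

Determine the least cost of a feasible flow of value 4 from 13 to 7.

Minimum cost for 4 units: 70

shortest-cost path #1: 13→2→0→7 push 2 @ unit cost 14 (adds 28)
shortest-cost path #2: 13→8→6→4→0→7 push 2 @ unit cost 21 (adds 42)
total cost = 70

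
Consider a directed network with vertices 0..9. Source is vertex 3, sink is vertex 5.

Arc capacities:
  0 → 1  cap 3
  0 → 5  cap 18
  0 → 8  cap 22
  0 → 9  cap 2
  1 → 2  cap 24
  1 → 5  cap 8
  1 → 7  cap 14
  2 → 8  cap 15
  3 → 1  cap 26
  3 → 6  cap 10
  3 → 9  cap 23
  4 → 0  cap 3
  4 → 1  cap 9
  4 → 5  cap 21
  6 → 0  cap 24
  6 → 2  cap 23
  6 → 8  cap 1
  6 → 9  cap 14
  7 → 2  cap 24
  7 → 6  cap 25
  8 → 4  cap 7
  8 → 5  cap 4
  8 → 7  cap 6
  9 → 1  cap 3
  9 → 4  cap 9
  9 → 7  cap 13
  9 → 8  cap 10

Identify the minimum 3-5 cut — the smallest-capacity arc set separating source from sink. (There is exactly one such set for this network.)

Min-cut arcs: {(0,5), (1,5), (8,4), (8,5), (9,4)} (total capacity 46)

augment #1: 3→1→5 push 8
augment #2: 3→6→0→5 push 10
augment #3: 3→9→4→5 push 9
augment #4: 3→9→8→5 push 4
augment #5: 3→9→8→4→5 push 6
augment #6: 3→1→2→8→4→5 push 1
augment #7: 3→1→7→6→0→5 push 8
max flow = 46; residual-reachable set from 3 gives S-side
cut edges (S→T): {(0,5), (1,5), (8,4), (8,5), (9,4)} total cap 46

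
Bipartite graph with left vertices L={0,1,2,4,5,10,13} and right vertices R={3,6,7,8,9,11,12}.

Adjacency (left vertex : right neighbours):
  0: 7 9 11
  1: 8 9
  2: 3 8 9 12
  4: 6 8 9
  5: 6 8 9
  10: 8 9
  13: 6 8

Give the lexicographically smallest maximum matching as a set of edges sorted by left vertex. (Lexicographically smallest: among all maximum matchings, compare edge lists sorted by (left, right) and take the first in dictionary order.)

|M| = 5 (so the lex-smallest maximum matching has 5 edges)
process left vertices in ascending order; for each, take the smallest-labelled available neighbour that still permits 5 edges overall, or leave it unmatched if none does
lex-smallest matching: {0-7, 1-8, 2-3, 4-6, 5-9}

Lex-smallest maximum matching: {(0,7), (1,8), (2,3), (4,6), (5,9)}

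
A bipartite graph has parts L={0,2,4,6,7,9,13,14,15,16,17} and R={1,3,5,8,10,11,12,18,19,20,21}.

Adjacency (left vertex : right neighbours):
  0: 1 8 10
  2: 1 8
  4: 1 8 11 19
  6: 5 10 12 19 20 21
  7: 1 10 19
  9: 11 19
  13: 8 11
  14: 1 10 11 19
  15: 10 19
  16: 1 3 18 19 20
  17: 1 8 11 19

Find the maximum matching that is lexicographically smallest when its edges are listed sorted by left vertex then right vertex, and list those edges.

|M| = 7 (so the lex-smallest maximum matching has 7 edges)
process left vertices in ascending order; for each, take the smallest-labelled available neighbour that still permits 7 edges overall, or leave it unmatched if none does
lex-smallest matching: {0-1, 2-8, 4-11, 6-5, 7-10, 9-19, 16-3}

Lex-smallest maximum matching: {(0,1), (2,8), (4,11), (6,5), (7,10), (9,19), (16,3)}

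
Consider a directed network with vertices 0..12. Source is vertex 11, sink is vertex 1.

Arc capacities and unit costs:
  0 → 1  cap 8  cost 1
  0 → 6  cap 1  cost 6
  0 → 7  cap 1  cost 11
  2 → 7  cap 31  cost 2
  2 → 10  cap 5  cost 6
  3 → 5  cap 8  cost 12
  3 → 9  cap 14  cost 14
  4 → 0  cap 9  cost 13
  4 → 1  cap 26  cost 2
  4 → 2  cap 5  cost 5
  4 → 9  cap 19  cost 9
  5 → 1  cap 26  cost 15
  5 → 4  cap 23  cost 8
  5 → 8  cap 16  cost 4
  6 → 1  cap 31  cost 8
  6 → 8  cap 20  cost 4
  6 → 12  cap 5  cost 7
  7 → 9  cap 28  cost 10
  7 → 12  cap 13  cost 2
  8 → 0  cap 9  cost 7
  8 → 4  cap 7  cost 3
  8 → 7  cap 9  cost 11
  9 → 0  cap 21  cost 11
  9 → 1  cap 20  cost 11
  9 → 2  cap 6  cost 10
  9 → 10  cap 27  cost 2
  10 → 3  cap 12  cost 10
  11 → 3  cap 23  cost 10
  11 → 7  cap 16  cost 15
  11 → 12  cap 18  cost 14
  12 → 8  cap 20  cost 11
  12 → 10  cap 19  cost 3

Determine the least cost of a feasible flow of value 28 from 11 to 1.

Minimum cost for 28 units: 905

shortest-cost path #1: 11→12→8→4→1 push 7 @ unit cost 30 (adds 210)
shortest-cost path #2: 11→3→5→4→1 push 8 @ unit cost 32 (adds 256)
shortest-cost path #3: 11→12→8→0→1 push 8 @ unit cost 33 (adds 264)
shortest-cost path #4: 11→3→9→1 push 5 @ unit cost 35 (adds 175)
total cost = 905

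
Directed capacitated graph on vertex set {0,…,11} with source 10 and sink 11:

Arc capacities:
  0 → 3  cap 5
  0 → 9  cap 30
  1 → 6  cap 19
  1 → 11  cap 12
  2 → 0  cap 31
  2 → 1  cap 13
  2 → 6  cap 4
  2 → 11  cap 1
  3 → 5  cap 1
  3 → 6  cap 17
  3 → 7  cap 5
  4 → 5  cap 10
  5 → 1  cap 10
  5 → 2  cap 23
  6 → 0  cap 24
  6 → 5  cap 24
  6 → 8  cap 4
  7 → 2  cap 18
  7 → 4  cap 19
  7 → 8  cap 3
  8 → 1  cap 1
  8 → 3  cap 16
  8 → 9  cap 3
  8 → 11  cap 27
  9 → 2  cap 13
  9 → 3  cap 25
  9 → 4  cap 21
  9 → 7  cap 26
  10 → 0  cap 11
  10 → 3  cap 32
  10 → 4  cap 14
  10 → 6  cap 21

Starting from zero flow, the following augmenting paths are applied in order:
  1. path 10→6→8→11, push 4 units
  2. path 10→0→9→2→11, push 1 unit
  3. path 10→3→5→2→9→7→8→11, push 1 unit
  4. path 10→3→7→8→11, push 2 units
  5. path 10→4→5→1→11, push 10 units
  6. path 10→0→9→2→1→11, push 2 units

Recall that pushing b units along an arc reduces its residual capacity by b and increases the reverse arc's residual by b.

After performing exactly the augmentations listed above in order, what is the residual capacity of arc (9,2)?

Residual capacity of (9,2): 11

after path 1 (10→6→8→11, push 4): res(9,2)=13
after path 2 (10→0→9→2→11, push 1): res(9,2)=12
after path 3 (10→3→5→2→9→7→8→11, push 1): res(9,2)=13
after path 4 (10→3→7→8→11, push 2): res(9,2)=13
after path 5 (10→4→5→1→11, push 10): res(9,2)=13
after path 6 (10→0→9→2→1→11, push 2): res(9,2)=11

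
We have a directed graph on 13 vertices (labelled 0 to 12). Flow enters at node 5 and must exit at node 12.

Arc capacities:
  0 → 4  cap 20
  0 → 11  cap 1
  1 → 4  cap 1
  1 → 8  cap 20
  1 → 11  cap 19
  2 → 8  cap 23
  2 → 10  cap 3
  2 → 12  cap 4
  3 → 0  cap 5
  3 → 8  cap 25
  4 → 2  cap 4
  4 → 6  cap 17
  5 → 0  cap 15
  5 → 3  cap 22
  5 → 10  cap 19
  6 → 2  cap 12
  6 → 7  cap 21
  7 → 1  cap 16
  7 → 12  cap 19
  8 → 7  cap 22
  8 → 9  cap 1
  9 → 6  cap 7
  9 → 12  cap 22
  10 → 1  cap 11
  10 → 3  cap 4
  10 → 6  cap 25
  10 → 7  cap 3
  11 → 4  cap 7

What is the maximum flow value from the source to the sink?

augment #1: 5→10→7→12 bottleneck 3, total now 3
augment #2: 5→0→4→2→12 bottleneck 4, total now 7
augment #3: 5→3→8→7→12 bottleneck 16, total now 23
augment #4: 5→3→8→9→12 bottleneck 1, total now 24

Maximum flow value: 24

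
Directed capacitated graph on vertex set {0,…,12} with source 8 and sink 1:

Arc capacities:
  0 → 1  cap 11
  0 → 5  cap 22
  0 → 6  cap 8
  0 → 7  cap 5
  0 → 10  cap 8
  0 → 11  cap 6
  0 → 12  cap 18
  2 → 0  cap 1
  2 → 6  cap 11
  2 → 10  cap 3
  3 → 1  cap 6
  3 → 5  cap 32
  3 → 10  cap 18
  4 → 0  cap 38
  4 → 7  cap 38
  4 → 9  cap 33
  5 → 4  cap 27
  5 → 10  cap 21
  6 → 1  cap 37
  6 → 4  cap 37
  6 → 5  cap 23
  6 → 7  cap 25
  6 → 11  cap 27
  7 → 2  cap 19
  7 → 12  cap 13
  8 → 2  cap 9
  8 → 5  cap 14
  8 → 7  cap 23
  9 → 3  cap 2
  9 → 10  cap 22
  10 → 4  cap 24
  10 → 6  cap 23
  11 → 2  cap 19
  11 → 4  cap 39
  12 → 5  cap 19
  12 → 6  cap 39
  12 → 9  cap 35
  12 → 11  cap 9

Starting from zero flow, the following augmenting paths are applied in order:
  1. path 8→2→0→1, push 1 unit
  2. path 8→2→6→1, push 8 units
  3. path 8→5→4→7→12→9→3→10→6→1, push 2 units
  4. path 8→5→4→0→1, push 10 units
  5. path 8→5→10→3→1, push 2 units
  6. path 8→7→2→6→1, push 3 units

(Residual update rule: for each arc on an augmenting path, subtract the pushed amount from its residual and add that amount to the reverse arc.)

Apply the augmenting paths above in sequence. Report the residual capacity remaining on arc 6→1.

Residual capacity of (6,1): 24

after path 1 (8→2→0→1, push 1): res(6,1)=37
after path 2 (8→2→6→1, push 8): res(6,1)=29
after path 3 (8→5→4→7→12→9→3→10→6→1, push 2): res(6,1)=27
after path 4 (8→5→4→0→1, push 10): res(6,1)=27
after path 5 (8→5→10→3→1, push 2): res(6,1)=27
after path 6 (8→7→2→6→1, push 3): res(6,1)=24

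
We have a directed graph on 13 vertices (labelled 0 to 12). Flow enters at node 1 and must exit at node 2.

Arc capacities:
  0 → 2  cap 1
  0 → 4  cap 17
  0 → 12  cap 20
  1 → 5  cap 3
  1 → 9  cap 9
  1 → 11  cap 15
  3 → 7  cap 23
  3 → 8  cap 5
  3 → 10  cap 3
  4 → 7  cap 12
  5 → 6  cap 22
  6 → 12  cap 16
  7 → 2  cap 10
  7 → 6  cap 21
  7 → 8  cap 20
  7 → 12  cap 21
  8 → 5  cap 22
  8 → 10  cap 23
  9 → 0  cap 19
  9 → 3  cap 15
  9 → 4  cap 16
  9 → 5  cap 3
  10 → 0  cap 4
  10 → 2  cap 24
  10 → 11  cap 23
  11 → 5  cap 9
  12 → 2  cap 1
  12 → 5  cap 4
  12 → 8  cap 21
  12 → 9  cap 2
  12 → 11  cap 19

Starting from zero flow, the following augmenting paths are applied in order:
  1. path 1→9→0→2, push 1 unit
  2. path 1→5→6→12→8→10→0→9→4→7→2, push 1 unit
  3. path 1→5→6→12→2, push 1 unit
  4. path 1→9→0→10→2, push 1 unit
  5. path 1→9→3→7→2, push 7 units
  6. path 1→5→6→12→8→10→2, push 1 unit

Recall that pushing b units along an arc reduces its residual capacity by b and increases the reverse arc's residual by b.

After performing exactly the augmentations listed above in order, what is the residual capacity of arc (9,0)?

Residual capacity of (9,0): 18

after path 1 (1→9→0→2, push 1): res(9,0)=18
after path 2 (1→5→6→12→8→10→0→9→4→7→2, push 1): res(9,0)=19
after path 3 (1→5→6→12→2, push 1): res(9,0)=19
after path 4 (1→9→0→10→2, push 1): res(9,0)=18
after path 5 (1→9→3→7→2, push 7): res(9,0)=18
after path 6 (1→5→6→12→8→10→2, push 1): res(9,0)=18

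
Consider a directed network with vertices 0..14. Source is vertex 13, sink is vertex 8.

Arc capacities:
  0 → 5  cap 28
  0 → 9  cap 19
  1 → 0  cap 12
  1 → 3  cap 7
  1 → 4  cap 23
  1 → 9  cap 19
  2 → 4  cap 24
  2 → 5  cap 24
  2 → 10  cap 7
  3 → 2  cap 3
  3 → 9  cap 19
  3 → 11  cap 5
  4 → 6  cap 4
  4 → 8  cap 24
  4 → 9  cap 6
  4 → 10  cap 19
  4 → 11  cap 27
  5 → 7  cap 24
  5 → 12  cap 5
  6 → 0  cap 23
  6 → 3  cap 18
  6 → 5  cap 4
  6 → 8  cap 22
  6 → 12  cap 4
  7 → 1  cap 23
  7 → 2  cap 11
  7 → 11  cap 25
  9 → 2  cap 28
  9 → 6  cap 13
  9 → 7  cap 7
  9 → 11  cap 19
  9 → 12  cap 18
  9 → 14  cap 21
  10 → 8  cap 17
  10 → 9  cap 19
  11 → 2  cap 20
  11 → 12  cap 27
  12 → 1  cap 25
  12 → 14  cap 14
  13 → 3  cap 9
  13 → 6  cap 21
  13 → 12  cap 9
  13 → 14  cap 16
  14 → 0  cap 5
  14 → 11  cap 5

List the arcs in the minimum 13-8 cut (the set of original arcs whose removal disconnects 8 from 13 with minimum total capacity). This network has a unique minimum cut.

Min-cut arcs: {(13,3), (13,6), (13,12), (14,0), (14,11)} (total capacity 49)

augment #1: 13→6→8 push 21
augment #2: 13→3→2→4→8 push 3
augment #3: 13→3→9→6→8 push 1
augment #4: 13→12→1→4→8 push 9
augment #5: 13→3→9→2→4→8 push 5
augment #6: 13→14→11→2→4→8 push 5
augment #7: 13→14→0→9→2→4→8 push 2
augment #8: 13→14→0→9→2→10→8 push 3
max flow = 49; residual-reachable set from 13 gives S-side
cut edges (S→T): {(13,3), (13,6), (13,12), (14,0), (14,11)} total cap 49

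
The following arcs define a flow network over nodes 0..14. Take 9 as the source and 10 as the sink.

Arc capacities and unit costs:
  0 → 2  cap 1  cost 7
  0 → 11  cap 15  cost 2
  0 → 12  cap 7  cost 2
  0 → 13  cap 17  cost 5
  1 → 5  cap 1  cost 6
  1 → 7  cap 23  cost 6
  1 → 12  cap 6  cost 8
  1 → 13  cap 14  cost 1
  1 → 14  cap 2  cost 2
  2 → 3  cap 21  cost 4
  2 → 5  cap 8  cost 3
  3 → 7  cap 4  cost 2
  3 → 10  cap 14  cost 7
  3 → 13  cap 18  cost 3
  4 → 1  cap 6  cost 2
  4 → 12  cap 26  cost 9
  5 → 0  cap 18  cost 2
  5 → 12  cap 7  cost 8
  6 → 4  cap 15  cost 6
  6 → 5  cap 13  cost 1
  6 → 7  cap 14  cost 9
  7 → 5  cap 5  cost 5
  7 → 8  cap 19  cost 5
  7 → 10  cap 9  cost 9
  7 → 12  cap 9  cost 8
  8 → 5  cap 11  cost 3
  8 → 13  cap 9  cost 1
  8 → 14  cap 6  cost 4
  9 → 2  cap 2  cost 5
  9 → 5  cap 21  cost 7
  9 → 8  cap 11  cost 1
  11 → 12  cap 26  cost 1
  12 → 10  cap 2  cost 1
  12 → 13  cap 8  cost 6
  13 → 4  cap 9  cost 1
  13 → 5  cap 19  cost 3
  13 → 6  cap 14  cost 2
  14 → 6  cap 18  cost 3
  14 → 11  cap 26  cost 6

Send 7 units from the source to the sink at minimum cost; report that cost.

shortest-cost path #1: 9→8→5→0→12→10 push 2 @ unit cost 9 (adds 18)
shortest-cost path #2: 9→2→3→10 push 2 @ unit cost 16 (adds 32)
shortest-cost path #3: 9→8→13→4→1→7→10 push 3 @ unit cost 20 (adds 60)
total cost = 110

Minimum cost for 7 units: 110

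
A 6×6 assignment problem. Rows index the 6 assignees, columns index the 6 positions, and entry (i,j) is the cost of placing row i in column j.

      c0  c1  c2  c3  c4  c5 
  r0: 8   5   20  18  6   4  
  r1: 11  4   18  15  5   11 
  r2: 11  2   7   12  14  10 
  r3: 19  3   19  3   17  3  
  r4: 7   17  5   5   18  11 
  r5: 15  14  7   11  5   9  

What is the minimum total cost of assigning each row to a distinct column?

Minimum assignment cost: 28

optimal assignment: row0→col5 (cost 4), row1→col4 (cost 5), row2→col1 (cost 2), row3→col3 (cost 3), row4→col0 (cost 7), row5→col2 (cost 7)
total = 4 + 5 + 2 + 3 + 7 + 7 = 28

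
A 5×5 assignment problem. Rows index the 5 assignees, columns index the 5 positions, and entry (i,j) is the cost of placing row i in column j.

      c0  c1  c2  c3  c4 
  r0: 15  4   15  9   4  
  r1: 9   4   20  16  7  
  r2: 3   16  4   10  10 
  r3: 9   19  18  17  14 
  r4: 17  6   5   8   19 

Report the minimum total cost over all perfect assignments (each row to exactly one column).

Minimum assignment cost: 29

optimal assignment: row0→col4 (cost 4), row1→col1 (cost 4), row2→col2 (cost 4), row3→col0 (cost 9), row4→col3 (cost 8)
total = 4 + 4 + 4 + 9 + 8 = 29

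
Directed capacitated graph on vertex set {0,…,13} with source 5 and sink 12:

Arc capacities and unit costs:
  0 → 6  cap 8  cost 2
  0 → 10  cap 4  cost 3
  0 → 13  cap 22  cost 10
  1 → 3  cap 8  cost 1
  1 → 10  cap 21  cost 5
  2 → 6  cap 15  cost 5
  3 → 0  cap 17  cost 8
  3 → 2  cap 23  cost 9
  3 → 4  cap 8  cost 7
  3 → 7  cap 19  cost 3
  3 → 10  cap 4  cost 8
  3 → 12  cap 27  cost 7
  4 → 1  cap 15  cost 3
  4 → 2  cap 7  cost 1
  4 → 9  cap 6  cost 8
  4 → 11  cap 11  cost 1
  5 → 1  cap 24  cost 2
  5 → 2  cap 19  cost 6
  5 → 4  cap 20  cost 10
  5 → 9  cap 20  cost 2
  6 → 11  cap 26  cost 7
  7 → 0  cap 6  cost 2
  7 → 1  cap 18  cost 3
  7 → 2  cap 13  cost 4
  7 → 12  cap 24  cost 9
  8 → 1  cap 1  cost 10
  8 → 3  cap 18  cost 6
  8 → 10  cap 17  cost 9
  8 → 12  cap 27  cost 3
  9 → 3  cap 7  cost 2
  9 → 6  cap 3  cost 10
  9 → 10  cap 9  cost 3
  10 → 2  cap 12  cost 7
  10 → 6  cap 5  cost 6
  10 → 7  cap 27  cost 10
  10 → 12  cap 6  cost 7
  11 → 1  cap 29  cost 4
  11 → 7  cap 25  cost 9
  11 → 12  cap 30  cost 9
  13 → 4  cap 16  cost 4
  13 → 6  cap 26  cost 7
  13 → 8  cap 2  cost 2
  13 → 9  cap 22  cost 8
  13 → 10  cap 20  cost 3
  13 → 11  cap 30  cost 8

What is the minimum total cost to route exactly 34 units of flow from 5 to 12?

Minimum cost for 34 units: 497

shortest-cost path #1: 5→1→3→12 push 8 @ unit cost 10 (adds 80)
shortest-cost path #2: 5→9→3→12 push 7 @ unit cost 11 (adds 77)
shortest-cost path #3: 5→9→10→12 push 6 @ unit cost 12 (adds 72)
shortest-cost path #4: 5→4→11→12 push 11 @ unit cost 20 (adds 220)
shortest-cost path #5: 5→9→10→7→12 push 2 @ unit cost 24 (adds 48)
total cost = 497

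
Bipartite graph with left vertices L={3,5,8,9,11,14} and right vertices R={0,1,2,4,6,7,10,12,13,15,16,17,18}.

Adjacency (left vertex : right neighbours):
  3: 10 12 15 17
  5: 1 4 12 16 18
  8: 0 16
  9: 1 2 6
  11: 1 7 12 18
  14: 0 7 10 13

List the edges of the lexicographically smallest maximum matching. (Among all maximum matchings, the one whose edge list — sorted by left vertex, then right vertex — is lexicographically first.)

Lex-smallest maximum matching: {(3,10), (5,1), (8,0), (9,2), (11,7), (14,13)}

|M| = 6 (so the lex-smallest maximum matching has 6 edges)
process left vertices in ascending order; for each, take the smallest-labelled available neighbour that still permits 6 edges overall, or leave it unmatched if none does
lex-smallest matching: {3-10, 5-1, 8-0, 9-2, 11-7, 14-13}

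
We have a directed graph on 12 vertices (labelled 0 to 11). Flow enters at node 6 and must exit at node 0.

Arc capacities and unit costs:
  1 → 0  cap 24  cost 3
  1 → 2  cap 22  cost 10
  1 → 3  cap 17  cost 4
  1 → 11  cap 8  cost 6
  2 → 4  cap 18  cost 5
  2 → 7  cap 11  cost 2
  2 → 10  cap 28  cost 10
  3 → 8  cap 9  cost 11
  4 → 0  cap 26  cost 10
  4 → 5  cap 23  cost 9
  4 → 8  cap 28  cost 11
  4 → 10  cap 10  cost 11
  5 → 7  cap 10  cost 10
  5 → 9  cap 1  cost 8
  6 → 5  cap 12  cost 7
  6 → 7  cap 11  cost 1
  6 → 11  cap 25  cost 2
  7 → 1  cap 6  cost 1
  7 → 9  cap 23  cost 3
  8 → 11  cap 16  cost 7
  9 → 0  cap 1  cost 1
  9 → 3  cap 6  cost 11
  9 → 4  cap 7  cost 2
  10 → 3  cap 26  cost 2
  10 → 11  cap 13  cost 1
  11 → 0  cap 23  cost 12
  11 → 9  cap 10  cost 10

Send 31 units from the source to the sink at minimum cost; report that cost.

Minimum cost for 31 units: 373

shortest-cost path #1: 6→7→9→0 push 1 @ unit cost 5 (adds 5)
shortest-cost path #2: 6→7→1→0 push 6 @ unit cost 5 (adds 30)
shortest-cost path #3: 6→11→0 push 23 @ unit cost 14 (adds 322)
shortest-cost path #4: 6→7→9→4→0 push 1 @ unit cost 16 (adds 16)
total cost = 373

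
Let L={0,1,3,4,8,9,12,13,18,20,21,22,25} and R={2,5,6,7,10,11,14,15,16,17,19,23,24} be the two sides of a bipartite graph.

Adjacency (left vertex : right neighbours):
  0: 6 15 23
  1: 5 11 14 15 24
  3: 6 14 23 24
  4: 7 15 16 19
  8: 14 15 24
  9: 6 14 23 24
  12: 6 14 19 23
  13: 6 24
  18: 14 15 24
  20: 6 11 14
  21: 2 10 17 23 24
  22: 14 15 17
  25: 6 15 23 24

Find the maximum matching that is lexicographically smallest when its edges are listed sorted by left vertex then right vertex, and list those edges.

Lex-smallest maximum matching: {(0,6), (1,5), (3,14), (4,7), (8,15), (9,23), (12,19), (13,24), (20,11), (21,2), (22,17)}

|M| = 11 (so the lex-smallest maximum matching has 11 edges)
process left vertices in ascending order; for each, take the smallest-labelled available neighbour that still permits 11 edges overall, or leave it unmatched if none does
lex-smallest matching: {0-6, 1-5, 3-14, 4-7, 8-15, 9-23, 12-19, 13-24, 20-11, 21-2, 22-17}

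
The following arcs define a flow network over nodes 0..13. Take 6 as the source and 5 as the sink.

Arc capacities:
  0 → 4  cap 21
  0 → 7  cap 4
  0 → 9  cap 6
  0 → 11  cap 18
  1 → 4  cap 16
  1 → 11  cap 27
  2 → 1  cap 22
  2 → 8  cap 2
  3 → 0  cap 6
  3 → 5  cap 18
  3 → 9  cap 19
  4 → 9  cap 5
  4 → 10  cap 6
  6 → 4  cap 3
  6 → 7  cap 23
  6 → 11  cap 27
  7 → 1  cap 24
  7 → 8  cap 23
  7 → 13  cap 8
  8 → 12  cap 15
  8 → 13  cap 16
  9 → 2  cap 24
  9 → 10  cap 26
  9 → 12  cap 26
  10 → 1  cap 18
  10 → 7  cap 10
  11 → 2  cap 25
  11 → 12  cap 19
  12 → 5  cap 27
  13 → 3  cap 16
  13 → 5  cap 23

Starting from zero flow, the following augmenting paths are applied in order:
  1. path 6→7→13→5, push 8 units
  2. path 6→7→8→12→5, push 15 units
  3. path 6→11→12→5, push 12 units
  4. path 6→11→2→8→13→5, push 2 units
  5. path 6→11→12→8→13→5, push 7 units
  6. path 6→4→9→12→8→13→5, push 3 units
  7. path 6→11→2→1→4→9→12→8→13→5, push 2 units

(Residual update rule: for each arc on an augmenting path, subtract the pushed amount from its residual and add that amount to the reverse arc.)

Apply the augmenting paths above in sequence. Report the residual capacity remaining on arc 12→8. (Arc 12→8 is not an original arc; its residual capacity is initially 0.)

Residual capacity of (12,8): 3

after path 1 (6→7→13→5, push 8): res(12,8)=0
after path 2 (6→7→8→12→5, push 15): res(12,8)=15
after path 3 (6→11→12→5, push 12): res(12,8)=15
after path 4 (6→11→2→8→13→5, push 2): res(12,8)=15
after path 5 (6→11→12→8→13→5, push 7): res(12,8)=8
after path 6 (6→4→9→12→8→13→5, push 3): res(12,8)=5
after path 7 (6→11→2→1→4→9→12→8→13→5, push 2): res(12,8)=3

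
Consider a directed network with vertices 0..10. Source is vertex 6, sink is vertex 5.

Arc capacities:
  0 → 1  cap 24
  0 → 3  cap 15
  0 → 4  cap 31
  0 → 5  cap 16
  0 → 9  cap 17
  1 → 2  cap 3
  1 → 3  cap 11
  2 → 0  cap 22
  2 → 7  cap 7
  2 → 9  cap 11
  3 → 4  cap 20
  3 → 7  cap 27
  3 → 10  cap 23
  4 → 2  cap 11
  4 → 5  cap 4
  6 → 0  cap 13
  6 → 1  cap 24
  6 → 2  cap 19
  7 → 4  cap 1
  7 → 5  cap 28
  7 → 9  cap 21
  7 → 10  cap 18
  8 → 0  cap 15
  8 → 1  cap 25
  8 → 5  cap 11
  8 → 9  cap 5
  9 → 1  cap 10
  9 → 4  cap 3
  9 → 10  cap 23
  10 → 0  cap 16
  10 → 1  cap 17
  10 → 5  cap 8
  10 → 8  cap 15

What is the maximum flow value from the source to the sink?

Maximum flow value: 46

augment #1: 6→0→5 bottleneck 13, total now 13
augment #2: 6→2→0→5 bottleneck 3, total now 16
augment #3: 6→2→7→5 bottleneck 7, total now 23
augment #4: 6→1→3→4→5 bottleneck 4, total now 27
augment #5: 6→1→3→7→5 bottleneck 7, total now 34
augment #6: 6→2→9→10→5 bottleneck 8, total now 42
augment #7: 6→2→0→3→7→5 bottleneck 1, total now 43
augment #8: 6→1→2→0→3→7→5 bottleneck 3, total now 46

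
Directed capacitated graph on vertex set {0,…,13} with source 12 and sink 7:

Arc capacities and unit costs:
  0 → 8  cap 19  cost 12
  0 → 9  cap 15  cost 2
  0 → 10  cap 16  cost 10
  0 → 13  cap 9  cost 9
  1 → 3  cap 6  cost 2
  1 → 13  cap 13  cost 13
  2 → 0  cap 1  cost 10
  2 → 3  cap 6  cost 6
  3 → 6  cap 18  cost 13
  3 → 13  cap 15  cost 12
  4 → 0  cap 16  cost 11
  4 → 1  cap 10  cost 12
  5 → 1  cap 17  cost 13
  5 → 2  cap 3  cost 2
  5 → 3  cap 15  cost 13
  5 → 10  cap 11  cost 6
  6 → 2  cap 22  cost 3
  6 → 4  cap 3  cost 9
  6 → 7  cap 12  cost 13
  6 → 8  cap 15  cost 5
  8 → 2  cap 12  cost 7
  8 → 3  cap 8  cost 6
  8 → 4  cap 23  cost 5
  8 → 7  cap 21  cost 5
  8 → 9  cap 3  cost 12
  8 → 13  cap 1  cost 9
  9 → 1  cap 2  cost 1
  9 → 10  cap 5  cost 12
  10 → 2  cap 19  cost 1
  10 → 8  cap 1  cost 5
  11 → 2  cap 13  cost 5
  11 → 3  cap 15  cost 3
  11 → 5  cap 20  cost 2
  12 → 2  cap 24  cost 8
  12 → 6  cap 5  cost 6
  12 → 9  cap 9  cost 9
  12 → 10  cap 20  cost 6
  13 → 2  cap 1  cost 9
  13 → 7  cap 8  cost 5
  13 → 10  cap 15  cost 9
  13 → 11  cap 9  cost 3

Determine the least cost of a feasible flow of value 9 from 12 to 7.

Minimum cost for 9 units: 182

shortest-cost path #1: 12→6→8→7 push 5 @ unit cost 16 (adds 80)
shortest-cost path #2: 12→10→8→7 push 1 @ unit cost 16 (adds 16)
shortest-cost path #3: 12→9→1→13→7 push 2 @ unit cost 28 (adds 56)
shortest-cost path #4: 12→10→2→3→13→7 push 1 @ unit cost 30 (adds 30)
total cost = 182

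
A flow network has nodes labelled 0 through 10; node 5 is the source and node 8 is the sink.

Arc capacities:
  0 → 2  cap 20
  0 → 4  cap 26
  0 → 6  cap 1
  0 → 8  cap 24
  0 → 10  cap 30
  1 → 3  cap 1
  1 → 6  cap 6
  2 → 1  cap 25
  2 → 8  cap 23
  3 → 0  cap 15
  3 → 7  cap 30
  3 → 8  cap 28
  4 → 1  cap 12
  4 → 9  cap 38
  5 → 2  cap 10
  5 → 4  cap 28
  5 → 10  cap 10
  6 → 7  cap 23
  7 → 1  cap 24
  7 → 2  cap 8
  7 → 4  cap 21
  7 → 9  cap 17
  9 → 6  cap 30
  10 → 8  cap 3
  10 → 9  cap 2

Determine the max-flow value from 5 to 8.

Maximum flow value: 22

augment #1: 5→2→8 bottleneck 10, total now 10
augment #2: 5→10→8 bottleneck 3, total now 13
augment #3: 5→4→1→3→8 bottleneck 1, total now 14
augment #4: 5→4→1→6→7→2→8 bottleneck 6, total now 20
augment #5: 5→4→9→6→7→2→8 bottleneck 2, total now 22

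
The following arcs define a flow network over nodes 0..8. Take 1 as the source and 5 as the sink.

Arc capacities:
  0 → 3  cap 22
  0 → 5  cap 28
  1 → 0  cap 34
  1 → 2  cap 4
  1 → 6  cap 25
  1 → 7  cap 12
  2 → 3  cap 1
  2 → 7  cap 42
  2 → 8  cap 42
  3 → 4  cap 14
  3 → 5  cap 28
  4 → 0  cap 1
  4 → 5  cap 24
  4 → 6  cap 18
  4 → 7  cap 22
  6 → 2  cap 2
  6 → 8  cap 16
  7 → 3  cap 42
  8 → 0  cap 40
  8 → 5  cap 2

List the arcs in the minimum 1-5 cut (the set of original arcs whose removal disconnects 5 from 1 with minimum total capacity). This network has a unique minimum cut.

augment #1: 1→0→5 push 28
augment #2: 1→0→3→5 push 6
augment #3: 1→2→3→5 push 1
augment #4: 1→2→8→5 push 2
augment #5: 1→7→3→5 push 12
augment #6: 1→2→7→3→5 push 1
augment #7: 1→6→2→7→3→5 push 2
augment #8: 1→6→8→0→3→5 push 6
augment #9: 1→6→8→0→3→4→5 push 10
max flow = 68; residual-reachable set from 1 gives S-side
cut edges (S→T): {(1,0), (1,2), (1,7), (6,2), (6,8)} total cap 68

Min-cut arcs: {(1,0), (1,2), (1,7), (6,2), (6,8)} (total capacity 68)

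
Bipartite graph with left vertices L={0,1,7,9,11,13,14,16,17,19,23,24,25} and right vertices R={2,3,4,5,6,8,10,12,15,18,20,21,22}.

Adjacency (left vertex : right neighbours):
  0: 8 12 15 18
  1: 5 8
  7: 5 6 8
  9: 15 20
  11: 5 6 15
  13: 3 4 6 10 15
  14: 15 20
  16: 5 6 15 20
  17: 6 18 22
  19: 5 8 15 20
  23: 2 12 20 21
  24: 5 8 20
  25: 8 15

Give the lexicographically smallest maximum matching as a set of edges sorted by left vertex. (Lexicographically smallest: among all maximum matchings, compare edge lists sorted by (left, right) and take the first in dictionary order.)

|M| = 9 (so the lex-smallest maximum matching has 9 edges)
process left vertices in ascending order; for each, take the smallest-labelled available neighbour that still permits 9 edges overall, or leave it unmatched if none does
lex-smallest matching: {0-12, 1-5, 7-6, 9-15, 13-3, 14-20, 17-18, 19-8, 23-2}

Lex-smallest maximum matching: {(0,12), (1,5), (7,6), (9,15), (13,3), (14,20), (17,18), (19,8), (23,2)}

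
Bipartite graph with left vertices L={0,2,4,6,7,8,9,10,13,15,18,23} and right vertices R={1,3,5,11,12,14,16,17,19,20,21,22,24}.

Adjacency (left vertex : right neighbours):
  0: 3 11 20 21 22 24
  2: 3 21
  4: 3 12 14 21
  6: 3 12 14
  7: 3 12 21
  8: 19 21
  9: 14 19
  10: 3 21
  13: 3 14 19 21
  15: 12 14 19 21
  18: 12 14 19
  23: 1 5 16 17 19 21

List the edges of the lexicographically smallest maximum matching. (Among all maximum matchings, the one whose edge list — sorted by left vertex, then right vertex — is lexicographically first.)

Lex-smallest maximum matching: {(0,11), (2,3), (4,12), (6,14), (7,21), (8,19), (23,1)}

|M| = 7 (so the lex-smallest maximum matching has 7 edges)
process left vertices in ascending order; for each, take the smallest-labelled available neighbour that still permits 7 edges overall, or leave it unmatched if none does
lex-smallest matching: {0-11, 2-3, 4-12, 6-14, 7-21, 8-19, 23-1}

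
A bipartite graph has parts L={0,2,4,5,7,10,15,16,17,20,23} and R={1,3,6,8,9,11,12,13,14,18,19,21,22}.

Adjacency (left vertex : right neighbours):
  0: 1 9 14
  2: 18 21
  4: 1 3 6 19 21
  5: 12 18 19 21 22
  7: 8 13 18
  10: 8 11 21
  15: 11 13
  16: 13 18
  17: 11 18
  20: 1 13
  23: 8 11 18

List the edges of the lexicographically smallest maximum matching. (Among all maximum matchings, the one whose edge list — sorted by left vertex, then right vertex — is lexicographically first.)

|M| = 9 (so the lex-smallest maximum matching has 9 edges)
process left vertices in ascending order; for each, take the smallest-labelled available neighbour that still permits 9 edges overall, or leave it unmatched if none does
lex-smallest matching: {0-9, 2-18, 4-3, 5-12, 7-8, 10-21, 15-11, 16-13, 20-1}

Lex-smallest maximum matching: {(0,9), (2,18), (4,3), (5,12), (7,8), (10,21), (15,11), (16,13), (20,1)}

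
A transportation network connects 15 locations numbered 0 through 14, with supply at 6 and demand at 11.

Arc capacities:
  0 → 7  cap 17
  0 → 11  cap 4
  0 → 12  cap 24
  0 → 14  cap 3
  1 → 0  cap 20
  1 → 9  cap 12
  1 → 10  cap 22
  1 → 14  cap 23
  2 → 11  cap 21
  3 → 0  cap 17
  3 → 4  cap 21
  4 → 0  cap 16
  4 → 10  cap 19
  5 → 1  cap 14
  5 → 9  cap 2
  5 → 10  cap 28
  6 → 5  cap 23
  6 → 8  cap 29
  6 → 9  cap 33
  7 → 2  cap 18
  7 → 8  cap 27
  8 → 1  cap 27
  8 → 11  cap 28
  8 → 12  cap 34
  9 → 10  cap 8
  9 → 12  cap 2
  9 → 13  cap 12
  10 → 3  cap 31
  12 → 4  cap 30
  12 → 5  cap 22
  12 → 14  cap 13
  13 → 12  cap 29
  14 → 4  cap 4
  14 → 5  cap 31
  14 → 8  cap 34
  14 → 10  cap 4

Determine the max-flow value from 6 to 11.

Maximum flow value: 49

augment #1: 6→8→11 bottleneck 28, total now 28
augment #2: 6→5→1→0→11 bottleneck 4, total now 32
augment #3: 6→5→1→0→7→2→11 bottleneck 10, total now 42
augment #4: 6→8→1→0→7→2→11 bottleneck 1, total now 43
augment #5: 6→5→10→3→0→7→2→11 bottleneck 6, total now 49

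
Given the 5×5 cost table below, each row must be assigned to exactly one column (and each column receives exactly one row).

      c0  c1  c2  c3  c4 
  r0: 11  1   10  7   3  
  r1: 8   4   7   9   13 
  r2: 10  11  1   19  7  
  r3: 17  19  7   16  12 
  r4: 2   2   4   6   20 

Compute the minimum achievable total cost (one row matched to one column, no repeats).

Minimum assignment cost: 25

optimal assignment: row0→col1 (cost 1), row1→col3 (cost 9), row2→col2 (cost 1), row3→col4 (cost 12), row4→col0 (cost 2)
total = 1 + 9 + 1 + 12 + 2 = 25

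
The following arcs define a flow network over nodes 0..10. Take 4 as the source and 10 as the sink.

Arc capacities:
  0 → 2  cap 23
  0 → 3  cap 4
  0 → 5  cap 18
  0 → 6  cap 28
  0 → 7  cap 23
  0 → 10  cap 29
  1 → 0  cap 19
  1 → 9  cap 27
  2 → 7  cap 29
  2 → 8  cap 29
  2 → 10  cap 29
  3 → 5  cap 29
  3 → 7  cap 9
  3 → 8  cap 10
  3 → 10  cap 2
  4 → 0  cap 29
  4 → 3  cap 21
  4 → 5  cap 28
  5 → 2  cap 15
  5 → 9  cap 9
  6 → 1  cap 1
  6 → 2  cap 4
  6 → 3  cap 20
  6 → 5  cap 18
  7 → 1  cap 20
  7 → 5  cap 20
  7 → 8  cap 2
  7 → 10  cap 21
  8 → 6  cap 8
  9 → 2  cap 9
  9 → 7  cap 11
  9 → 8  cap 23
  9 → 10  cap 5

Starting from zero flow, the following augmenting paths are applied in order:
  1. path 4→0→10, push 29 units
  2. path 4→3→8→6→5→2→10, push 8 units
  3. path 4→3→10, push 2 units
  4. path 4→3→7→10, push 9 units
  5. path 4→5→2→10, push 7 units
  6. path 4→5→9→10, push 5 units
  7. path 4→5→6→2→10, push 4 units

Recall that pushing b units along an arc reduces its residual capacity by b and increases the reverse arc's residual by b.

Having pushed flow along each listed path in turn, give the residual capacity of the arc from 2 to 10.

after path 1 (4→0→10, push 29): res(2,10)=29
after path 2 (4→3→8→6→5→2→10, push 8): res(2,10)=21
after path 3 (4→3→10, push 2): res(2,10)=21
after path 4 (4→3→7→10, push 9): res(2,10)=21
after path 5 (4→5→2→10, push 7): res(2,10)=14
after path 6 (4→5→9→10, push 5): res(2,10)=14
after path 7 (4→5→6→2→10, push 4): res(2,10)=10

Residual capacity of (2,10): 10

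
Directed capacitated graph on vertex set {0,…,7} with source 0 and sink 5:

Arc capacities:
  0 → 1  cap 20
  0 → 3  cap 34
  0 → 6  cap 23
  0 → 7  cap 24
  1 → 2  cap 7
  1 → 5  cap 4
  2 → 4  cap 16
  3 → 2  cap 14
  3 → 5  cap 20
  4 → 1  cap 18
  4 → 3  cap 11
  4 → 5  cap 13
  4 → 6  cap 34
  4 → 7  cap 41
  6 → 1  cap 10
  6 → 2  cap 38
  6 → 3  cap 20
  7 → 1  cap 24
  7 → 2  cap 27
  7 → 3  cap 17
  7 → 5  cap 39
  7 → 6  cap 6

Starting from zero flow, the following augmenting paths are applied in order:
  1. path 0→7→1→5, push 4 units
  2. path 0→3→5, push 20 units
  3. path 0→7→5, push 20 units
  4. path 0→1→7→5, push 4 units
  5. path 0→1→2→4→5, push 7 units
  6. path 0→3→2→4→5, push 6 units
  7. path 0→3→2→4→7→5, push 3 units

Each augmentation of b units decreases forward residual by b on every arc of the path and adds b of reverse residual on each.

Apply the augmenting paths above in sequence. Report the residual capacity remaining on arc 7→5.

after path 1 (0→7→1→5, push 4): res(7,5)=39
after path 2 (0→3→5, push 20): res(7,5)=39
after path 3 (0→7→5, push 20): res(7,5)=19
after path 4 (0→1→7→5, push 4): res(7,5)=15
after path 5 (0→1→2→4→5, push 7): res(7,5)=15
after path 6 (0→3→2→4→5, push 6): res(7,5)=15
after path 7 (0→3→2→4→7→5, push 3): res(7,5)=12

Residual capacity of (7,5): 12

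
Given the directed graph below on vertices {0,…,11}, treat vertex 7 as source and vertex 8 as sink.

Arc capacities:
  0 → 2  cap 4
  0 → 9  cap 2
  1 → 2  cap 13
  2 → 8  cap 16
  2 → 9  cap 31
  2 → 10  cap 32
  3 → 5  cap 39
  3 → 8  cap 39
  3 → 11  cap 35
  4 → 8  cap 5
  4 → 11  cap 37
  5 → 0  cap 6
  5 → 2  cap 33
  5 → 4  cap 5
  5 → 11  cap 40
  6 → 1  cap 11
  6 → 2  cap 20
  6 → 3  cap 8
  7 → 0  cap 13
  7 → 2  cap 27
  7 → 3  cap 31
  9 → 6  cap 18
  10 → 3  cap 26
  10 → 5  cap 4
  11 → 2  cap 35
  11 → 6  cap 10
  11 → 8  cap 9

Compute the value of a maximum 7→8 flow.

augment #1: 7→2→8 bottleneck 16, total now 16
augment #2: 7→3→8 bottleneck 31, total now 47
augment #3: 7→2→10→3→8 bottleneck 8, total now 55
augment #4: 7→2→10→3→11→8 bottleneck 3, total now 58
augment #5: 7→0→2→10→3→11→8 bottleneck 4, total now 62
augment #6: 7→0→9→6→3→11→8 bottleneck 2, total now 64

Maximum flow value: 64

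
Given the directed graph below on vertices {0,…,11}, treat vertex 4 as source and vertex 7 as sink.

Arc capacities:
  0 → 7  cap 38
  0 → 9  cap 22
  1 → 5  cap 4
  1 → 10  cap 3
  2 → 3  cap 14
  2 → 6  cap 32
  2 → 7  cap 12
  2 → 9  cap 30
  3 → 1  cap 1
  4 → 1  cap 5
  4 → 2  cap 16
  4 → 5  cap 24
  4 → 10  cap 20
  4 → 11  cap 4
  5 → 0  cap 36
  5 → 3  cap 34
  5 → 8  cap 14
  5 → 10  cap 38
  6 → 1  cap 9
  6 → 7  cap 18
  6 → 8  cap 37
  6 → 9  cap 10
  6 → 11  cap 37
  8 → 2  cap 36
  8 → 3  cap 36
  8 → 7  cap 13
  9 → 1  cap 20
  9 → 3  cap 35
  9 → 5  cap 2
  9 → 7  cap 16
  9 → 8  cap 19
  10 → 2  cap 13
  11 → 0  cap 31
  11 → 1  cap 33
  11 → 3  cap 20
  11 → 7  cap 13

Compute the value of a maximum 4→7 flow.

augment #1: 4→2→7 bottleneck 12, total now 12
augment #2: 4→11→7 bottleneck 4, total now 16
augment #3: 4→2→6→7 bottleneck 4, total now 20
augment #4: 4→5→0→7 bottleneck 24, total now 44
augment #5: 4→1→5→0→7 bottleneck 4, total now 48
augment #6: 4→10→2→6→7 bottleneck 13, total now 61

Maximum flow value: 61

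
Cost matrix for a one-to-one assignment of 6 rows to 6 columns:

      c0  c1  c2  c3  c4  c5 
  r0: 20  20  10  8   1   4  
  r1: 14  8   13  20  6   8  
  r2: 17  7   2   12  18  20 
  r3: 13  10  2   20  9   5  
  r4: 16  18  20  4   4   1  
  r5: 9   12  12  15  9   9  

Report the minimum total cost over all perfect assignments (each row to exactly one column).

optimal assignment: row0→col4 (cost 1), row1→col1 (cost 8), row2→col2 (cost 2), row3→col5 (cost 5), row4→col3 (cost 4), row5→col0 (cost 9)
total = 1 + 8 + 2 + 5 + 4 + 9 = 29

Minimum assignment cost: 29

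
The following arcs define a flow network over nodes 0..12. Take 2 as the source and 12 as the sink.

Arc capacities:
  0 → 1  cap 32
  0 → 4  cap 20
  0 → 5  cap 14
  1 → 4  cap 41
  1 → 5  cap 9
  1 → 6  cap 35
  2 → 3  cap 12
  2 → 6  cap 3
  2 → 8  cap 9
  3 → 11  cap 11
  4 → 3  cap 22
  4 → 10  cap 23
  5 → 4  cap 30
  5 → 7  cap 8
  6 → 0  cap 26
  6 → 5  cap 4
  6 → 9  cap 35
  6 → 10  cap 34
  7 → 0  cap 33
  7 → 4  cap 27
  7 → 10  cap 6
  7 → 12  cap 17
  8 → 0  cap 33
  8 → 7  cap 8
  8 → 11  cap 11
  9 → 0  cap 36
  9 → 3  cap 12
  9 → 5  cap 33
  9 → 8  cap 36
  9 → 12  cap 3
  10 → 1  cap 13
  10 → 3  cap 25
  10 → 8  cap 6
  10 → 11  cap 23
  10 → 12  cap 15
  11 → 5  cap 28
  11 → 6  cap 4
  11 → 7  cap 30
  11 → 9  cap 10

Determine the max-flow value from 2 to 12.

augment #1: 2→6→9→12 bottleneck 3, total now 3
augment #2: 2→8→7→12 bottleneck 8, total now 11
augment #3: 2→3→11→7→12 bottleneck 9, total now 20
augment #4: 2→3→11→6→10→12 bottleneck 2, total now 22
augment #5: 2→8→0→4→10→12 bottleneck 1, total now 23

Maximum flow value: 23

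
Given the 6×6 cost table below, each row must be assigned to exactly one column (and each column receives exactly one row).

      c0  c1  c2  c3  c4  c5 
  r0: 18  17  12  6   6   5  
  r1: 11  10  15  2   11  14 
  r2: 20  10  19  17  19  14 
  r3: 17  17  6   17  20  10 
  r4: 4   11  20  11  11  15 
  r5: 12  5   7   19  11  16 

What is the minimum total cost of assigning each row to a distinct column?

optimal assignment: row0→col4 (cost 6), row1→col3 (cost 2), row2→col5 (cost 14), row3→col2 (cost 6), row4→col0 (cost 4), row5→col1 (cost 5)
total = 6 + 2 + 14 + 6 + 4 + 5 = 37

Minimum assignment cost: 37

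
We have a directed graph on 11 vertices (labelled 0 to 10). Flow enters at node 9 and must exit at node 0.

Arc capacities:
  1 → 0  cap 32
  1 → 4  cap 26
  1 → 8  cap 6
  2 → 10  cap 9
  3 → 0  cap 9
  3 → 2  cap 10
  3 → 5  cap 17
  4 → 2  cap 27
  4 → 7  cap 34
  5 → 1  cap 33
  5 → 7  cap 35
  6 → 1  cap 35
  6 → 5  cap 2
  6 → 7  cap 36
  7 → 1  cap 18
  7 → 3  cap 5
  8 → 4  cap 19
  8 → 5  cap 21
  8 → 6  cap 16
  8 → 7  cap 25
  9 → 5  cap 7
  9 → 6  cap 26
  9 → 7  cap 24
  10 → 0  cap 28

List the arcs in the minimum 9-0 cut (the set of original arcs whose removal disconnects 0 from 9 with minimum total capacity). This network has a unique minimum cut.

Min-cut arcs: {(1,0), (2,10), (7,3)} (total capacity 46)

augment #1: 9→5→1→0 push 7
augment #2: 9→6→1→0 push 25
augment #3: 9→7→3→0 push 5
augment #4: 9→6→1→4→2→10→0 push 1
augment #5: 9→7→1→4→2→10→0 push 8
max flow = 46; residual-reachable set from 9 gives S-side
cut edges (S→T): {(1,0), (2,10), (7,3)} total cap 46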